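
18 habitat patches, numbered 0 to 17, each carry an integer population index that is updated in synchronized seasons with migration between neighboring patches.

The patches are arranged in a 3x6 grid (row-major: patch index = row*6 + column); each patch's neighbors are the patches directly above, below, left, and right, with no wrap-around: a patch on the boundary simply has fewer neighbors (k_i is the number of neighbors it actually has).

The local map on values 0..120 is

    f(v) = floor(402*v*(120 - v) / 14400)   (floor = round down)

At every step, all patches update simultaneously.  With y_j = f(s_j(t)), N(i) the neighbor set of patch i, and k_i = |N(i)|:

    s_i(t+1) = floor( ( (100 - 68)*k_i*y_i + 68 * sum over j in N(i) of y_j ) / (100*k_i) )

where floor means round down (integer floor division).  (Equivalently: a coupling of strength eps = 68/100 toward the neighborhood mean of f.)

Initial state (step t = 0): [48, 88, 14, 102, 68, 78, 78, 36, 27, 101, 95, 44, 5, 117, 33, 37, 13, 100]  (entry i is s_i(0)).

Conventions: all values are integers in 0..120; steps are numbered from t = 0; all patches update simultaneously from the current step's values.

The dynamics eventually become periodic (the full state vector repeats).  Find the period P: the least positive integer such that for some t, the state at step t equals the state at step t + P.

Simulating step by step:
t=0: [48, 88, 14, 102, 68, 78, 78, 36, 27, 101, 95, 44, 5, 117, 33, 37, 13, 100]
t=1: [88, 75, 58, 59, 78, 94, 73, 69, 66, 63, 69, 77, 39, 43, 62, 65, 58, 62]
t=2: [89, 92, 98, 97, 89, 83, 90, 95, 99, 99, 96, 89, 91, 94, 97, 99, 99, 97]
t=3: [74, 68, 62, 64, 72, 79, 72, 67, 60, 59, 66, 72, 71, 67, 61, 58, 60, 65]
t=4: [96, 98, 99, 99, 96, 94, 96, 98, 99, 99, 98, 96, 97, 98, 99, 100, 99, 98]
t=5: [62, 60, 58, 59, 62, 65, 62, 60, 58, 57, 60, 63, 62, 60, 57, 57, 58, 60]
t=6: [100, 100, 100, 100, 99, 99, 100, 100, 100, 100, 100, 99, 100, 100, 100, 100, 100, 100]
t=7: [55, 55, 55, 55, 56, 58, 55, 55, 55, 55, 56, 56, 55, 55, 55, 55, 55, 56]
t=8: [99, 99, 99, 99, 99, 100, 99, 99, 99, 99, 99, 100, 99, 99, 99, 99, 99, 99]
t=9: [58, 58, 58, 58, 57, 56, 58, 58, 58, 58, 57, 56, 58, 58, 58, 58, 58, 56]
t=10: [100, 100, 100, 100, 100, 100, 100, 100, 100, 100, 100, 100, 100, 100, 100, 100, 100, 100]
t=11: [55, 55, 55, 55, 55, 55, 55, 55, 55, 55, 55, 55, 55, 55, 55, 55, 55, 55]
t=12: [99, 99, 99, 99, 99, 99, 99, 99, 99, 99, 99, 99, 99, 99, 99, 99, 99, 99]
t=13: [58, 58, 58, 58, 58, 58, 58, 58, 58, 58, 58, 58, 58, 58, 58, 58, 58, 58]
t=14: [100, 100, 100, 100, 100, 100, 100, 100, 100, 100, 100, 100, 100, 100, 100, 100, 100, 100]

Answer: 4
Key observation: The state at step 10, [100, 100, 100, 100, 100, 100, 100, 100, 100, 100, 100, 100, 100, 100, 100, 100, 100, 100], reappears at step 14 — and no state repeats earlier — so the cycle the system enters has period 4.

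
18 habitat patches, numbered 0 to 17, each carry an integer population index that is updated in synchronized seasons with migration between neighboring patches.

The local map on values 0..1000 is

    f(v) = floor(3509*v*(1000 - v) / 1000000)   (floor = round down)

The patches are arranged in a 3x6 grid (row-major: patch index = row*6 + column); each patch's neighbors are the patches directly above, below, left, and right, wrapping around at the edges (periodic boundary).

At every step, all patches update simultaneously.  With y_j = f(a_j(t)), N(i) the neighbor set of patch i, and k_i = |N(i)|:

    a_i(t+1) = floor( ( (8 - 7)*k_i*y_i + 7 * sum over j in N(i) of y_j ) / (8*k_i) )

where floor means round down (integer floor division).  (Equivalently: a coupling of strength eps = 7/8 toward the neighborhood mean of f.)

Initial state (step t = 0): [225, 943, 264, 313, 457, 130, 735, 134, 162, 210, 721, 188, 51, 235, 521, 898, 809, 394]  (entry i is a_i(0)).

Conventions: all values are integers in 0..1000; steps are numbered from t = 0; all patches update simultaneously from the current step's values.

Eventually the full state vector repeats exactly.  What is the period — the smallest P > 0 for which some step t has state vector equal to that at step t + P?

Simulating step by step:
t=0: [225, 943, 264, 313, 457, 130, 735, 134, 162, 210, 721, 188, 51, 235, 521, 898, 809, 394]
t=1: [390, 532, 586, 631, 633, 673, 462, 483, 616, 566, 641, 640, 625, 437, 570, 642, 665, 463]
t=2: [834, 858, 845, 831, 796, 824, 839, 861, 858, 820, 815, 827, 855, 858, 840, 826, 819, 805]
t=3: [463, 444, 454, 509, 519, 524, 461, 436, 461, 491, 527, 513, 477, 436, 456, 500, 535, 498]
t=4: [871, 866, 870, 874, 874, 875, 871, 866, 869, 874, 874, 874, 871, 867, 869, 873, 875, 874]
t=5: [394, 401, 397, 388, 384, 387, 395, 401, 397, 389, 385, 387, 394, 402, 397, 388, 386, 386]
t=6: [837, 840, 838, 834, 831, 832, 837, 840, 839, 834, 831, 832, 837, 840, 839, 834, 831, 832]
t=7: [479, 473, 475, 484, 490, 487, 479, 472, 475, 483, 490, 487, 479, 472, 475, 483, 490, 487]
t=8: [875, 874, 875, 875, 876, 875, 875, 874, 875, 875, 876, 875, 875, 874, 875, 875, 876, 875]
t=9: [383, 384, 383, 382, 381, 382, 383, 384, 383, 382, 381, 382, 383, 384, 383, 382, 381, 382]
t=10: [829, 829, 829, 828, 827, 828, 829, 829, 829, 828, 827, 828, 829, 829, 829, 828, 827, 828]
t=11: [497, 497, 497, 499, 500, 499, 497, 497, 497, 499, 500, 499, 497, 497, 497, 499, 500, 499]
t=12: [877, 877, 877, 877, 877, 877, 877, 877, 877, 877, 877, 877, 877, 877, 877, 877, 877, 877]
t=13: [378, 378, 378, 378, 378, 378, 378, 378, 378, 378, 378, 378, 378, 378, 378, 378, 378, 378]
t=14: [825, 825, 825, 825, 825, 825, 825, 825, 825, 825, 825, 825, 825, 825, 825, 825, 825, 825]
t=15: [506, 506, 506, 506, 506, 506, 506, 506, 506, 506, 506, 506, 506, 506, 506, 506, 506, 506]
t=16: [877, 877, 877, 877, 877, 877, 877, 877, 877, 877, 877, 877, 877, 877, 877, 877, 877, 877]

Answer: 4
Key observation: The state at step 12, [877, 877, 877, 877, 877, 877, 877, 877, 877, 877, 877, 877, 877, 877, 877, 877, 877, 877], reappears at step 16 — and no state repeats earlier — so the cycle the system enters has period 4.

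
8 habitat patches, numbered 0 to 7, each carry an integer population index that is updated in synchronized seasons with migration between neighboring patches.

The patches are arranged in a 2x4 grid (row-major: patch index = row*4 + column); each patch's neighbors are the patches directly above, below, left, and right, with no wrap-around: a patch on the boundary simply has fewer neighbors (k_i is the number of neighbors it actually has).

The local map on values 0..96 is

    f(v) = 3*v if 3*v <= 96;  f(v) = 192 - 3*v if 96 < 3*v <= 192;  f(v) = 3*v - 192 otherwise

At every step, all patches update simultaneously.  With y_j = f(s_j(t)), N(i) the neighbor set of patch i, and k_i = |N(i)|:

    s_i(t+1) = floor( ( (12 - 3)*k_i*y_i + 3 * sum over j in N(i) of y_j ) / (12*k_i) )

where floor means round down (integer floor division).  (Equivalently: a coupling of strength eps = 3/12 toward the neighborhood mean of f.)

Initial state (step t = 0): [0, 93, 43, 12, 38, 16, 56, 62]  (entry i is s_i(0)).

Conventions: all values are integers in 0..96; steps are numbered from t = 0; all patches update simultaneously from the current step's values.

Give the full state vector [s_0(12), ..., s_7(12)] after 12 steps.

Answer: [62, 45, 19, 45, 36, 11, 22, 40]

Derivation:
t=0: [0, 93, 43, 12, 38, 16, 56, 62]
t=1: [20, 74, 59, 35, 64, 51, 27, 12]
t=2: [48, 32, 27, 71, 12, 38, 68, 48]
t=3: [52, 89, 71, 31, 42, 70, 26, 40]
t=4: [44, 62, 36, 81, 56, 31, 67, 75]
t=5: [48, 24, 68, 52, 37, 73, 24, 32]
t=6: [55, 61, 24, 40, 70, 39, 65, 85]
t=7: [23, 21, 61, 70, 26, 58, 19, 56]
t=8: [69, 55, 18, 17, 69, 30, 47, 27]
t=9: [16, 33, 51, 55, 24, 75, 57, 73]
t=10: [56, 79, 41, 28, 64, 40, 24, 26]
t=11: [23, 47, 68, 81, 12, 63, 72, 78]
t=12: [62, 45, 19, 45, 36, 11, 22, 40]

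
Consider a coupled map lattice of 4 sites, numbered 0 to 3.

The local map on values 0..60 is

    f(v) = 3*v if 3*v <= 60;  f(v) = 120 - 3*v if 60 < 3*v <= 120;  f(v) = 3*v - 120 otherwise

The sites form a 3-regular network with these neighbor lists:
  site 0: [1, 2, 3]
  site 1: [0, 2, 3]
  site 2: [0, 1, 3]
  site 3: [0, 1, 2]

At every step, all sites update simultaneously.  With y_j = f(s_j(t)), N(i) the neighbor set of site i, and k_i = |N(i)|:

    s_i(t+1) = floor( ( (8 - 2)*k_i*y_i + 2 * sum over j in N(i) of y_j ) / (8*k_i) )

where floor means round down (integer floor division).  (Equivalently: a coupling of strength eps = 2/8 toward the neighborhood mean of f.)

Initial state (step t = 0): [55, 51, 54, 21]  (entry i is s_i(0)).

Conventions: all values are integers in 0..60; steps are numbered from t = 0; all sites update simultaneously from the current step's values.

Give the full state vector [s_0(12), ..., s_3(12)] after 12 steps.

Answer: [58, 58, 58, 42]

Derivation:
t=0: [55, 51, 54, 21]
t=1: [44, 36, 42, 52]
t=2: [13, 13, 9, 29]
t=3: [37, 37, 29, 33]
t=4: [12, 12, 28, 20]
t=5: [38, 38, 38, 54]
t=6: [9, 9, 9, 33]
t=7: [26, 26, 26, 22]
t=8: [43, 43, 43, 51]
t=9: [11, 11, 11, 27]
t=10: [33, 33, 33, 37]
t=11: [20, 20, 20, 12]
t=12: [58, 58, 58, 42]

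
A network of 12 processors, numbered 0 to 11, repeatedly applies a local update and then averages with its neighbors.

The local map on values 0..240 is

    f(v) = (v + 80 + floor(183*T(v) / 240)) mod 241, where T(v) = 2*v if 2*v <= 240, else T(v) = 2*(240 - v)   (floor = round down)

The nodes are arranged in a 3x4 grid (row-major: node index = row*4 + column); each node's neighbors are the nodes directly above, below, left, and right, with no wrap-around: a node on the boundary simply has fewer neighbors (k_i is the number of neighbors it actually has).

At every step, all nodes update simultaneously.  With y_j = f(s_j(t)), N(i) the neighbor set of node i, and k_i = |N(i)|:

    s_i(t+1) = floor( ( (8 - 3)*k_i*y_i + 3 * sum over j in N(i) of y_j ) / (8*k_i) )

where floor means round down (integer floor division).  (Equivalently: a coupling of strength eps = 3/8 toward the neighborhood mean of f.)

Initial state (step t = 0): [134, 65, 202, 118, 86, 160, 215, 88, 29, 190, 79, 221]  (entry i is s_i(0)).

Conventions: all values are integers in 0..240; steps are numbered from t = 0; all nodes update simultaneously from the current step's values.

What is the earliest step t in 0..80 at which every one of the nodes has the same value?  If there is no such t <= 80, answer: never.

Simulating step by step:
t=0: [134, 65, 202, 118, 86, 160, 215, 88, 29, 190, 79, 221]  (not all equal)
t=1: [94, 46, 90, 114, 86, 99, 87, 77, 125, 104, 59, 73]  (not all equal)
t=2: [94, 151, 88, 97, 72, 93, 75, 46, 116, 120, 165, 63]  (not all equal)
t=3: [74, 104, 67, 100, 47, 75, 59, 166, 112, 129, 124, 208]  (not all equal)
t=4: [71, 70, 57, 80, 145, 79, 169, 124, 138, 121, 144, 107]  (not all equal)
t=5: [38, 44, 160, 93, 103, 61, 122, 120, 132, 125, 126, 118]  (not all equal)
t=6: [163, 185, 126, 94, 129, 199, 147, 132, 129, 150, 138, 137]  (not all equal)
t=7: [120, 111, 125, 98, 130, 109, 126, 126, 134, 124, 130, 133]  (not all equal)
t=8: [136, 123, 129, 105, 133, 121, 135, 131, 135, 134, 136, 135]  (not all equal)
t=9: [134, 138, 132, 116, 135, 139, 135, 131, 134, 134, 133, 134]  (not all equal)
t=10: [133, 132, 134, 132, 133, 132, 134, 134, 134, 133, 134, 134]  (not all equal)
t=11: [135, 134, 134, 134, 134, 134, 134, 134, 134, 134, 134, 134]  (not all equal)
t=12: [134, 134, 134, 134, 134, 134, 134, 134, 134, 134, 134, 134]  (all equal)

Answer: 12
Key observation: Synchronization is absorbing here: once all nodes are equal they stay equal, and step 12 is the first all-equal step.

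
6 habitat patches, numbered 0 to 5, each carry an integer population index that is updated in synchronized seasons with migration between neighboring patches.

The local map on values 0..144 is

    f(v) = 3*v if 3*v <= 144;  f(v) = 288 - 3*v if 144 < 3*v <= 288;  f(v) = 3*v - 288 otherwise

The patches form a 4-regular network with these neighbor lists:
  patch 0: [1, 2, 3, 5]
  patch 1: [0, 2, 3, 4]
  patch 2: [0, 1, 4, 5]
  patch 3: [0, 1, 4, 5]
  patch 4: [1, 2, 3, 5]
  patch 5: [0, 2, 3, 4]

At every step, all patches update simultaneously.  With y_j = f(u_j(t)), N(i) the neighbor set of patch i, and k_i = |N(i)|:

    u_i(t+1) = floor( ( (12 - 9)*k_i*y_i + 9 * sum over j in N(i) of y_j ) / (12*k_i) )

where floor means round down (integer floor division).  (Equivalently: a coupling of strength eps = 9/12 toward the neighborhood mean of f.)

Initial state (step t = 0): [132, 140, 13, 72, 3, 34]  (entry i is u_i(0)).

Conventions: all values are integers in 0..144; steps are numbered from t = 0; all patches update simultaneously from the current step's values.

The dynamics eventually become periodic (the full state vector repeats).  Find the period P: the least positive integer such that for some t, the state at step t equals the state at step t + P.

Answer: 8
Key observation: The state at step 11, [117, 117, 117, 117, 117, 117], reappears at step 19 — and no state repeats earlier — so the cycle the system enters has period 8.

Derivation:
t=0: [132, 140, 13, 72, 3, 34]
t=1: [91, 75, 75, 83, 66, 68]
t=2: [50, 54, 63, 57, 69, 59]
t=3: [119, 113, 110, 114, 105, 109]
t=4: [52, 48, 45, 48, 41, 45]
t=5: [137, 136, 133, 136, 135, 133]
t=6: [117, 118, 116, 118, 115, 116]
t=7: [63, 62, 61, 62, 61, 61]
t=8: [102, 102, 103, 102, 103, 103]
t=9: [19, 19, 19, 19, 19, 19]
t=10: [57, 57, 57, 57, 57, 57]
t=11: [117, 117, 117, 117, 117, 117]
t=12: [63, 63, 63, 63, 63, 63]
t=13: [99, 99, 99, 99, 99, 99]
t=14: [9, 9, 9, 9, 9, 9]
t=15: [27, 27, 27, 27, 27, 27]
t=16: [81, 81, 81, 81, 81, 81]
t=17: [45, 45, 45, 45, 45, 45]
t=18: [135, 135, 135, 135, 135, 135]
t=19: [117, 117, 117, 117, 117, 117]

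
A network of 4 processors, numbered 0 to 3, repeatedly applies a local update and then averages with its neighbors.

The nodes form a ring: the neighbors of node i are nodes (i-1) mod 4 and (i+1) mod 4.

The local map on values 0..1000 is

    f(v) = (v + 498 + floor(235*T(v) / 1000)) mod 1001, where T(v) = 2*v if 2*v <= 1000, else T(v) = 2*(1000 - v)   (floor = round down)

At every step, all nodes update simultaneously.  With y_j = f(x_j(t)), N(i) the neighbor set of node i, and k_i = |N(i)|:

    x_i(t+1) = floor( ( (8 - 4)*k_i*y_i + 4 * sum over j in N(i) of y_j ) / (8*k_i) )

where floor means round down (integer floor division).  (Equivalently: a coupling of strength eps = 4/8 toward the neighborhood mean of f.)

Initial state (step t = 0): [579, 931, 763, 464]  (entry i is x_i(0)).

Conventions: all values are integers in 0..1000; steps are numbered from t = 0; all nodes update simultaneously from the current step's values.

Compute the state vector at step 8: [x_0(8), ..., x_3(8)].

Simulating step by step:
t=0: [579, 931, 763, 464]
t=1: [296, 391, 345, 250]
t=2: [700, 269, 236, 666]
t=3: [472, 742, 725, 455]
t=4: [226, 315, 306, 217]
t=5: [859, 924, 917, 852]
t=6: [429, 446, 445, 427]
t=7: [132, 145, 144, 131]
t=8: [696, 705, 704, 695]

Answer: [696, 705, 704, 695]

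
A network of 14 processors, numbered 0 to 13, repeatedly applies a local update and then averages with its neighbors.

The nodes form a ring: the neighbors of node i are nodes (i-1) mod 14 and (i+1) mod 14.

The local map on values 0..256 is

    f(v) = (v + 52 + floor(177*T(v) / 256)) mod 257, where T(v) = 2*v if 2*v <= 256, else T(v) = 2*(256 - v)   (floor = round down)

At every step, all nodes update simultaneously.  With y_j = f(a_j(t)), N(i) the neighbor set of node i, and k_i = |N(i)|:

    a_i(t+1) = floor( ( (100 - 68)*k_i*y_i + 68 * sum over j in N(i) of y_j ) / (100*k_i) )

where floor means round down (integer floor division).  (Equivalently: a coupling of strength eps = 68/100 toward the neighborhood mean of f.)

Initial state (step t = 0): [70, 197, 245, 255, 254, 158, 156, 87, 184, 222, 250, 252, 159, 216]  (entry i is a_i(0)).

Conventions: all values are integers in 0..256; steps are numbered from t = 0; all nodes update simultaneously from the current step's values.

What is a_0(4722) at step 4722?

Simulating step by step:
t=0: [70, 197, 245, 255, 254, 158, 156, 87, 184, 222, 250, 252, 159, 216]
t=1: [117, 116, 59, 52, 63, 75, 59, 57, 47, 65, 56, 64, 68, 125]
t=2: [78, 112, 145, 189, 202, 207, 203, 180, 185, 184, 198, 200, 169, 127]
t=3: [129, 131, 76, 80, 72, 70, 73, 76, 78, 76, 74, 76, 84, 140]
t=4: [97, 144, 190, 232, 227, 222, 225, 231, 234, 232, 231, 237, 192, 149]
t=5: [70, 64, 76, 66, 62, 62, 62, 60, 59, 59, 59, 64, 74, 63]
t=6: [207, 218, 214, 213, 202, 199, 197, 195, 192, 192, 196, 208, 211, 216]
t=7: [66, 67, 66, 68, 69, 72, 73, 74, 74, 74, 72, 70, 67, 67]
t=8: [210, 209, 211, 212, 217, 221, 225, 226, 228, 226, 223, 217, 213, 210]
t=9: [68, 68, 67, 66, 65, 63, 62, 61, 61, 62, 63, 65, 66, 67]
t=10: [212, 212, 211, 208, 205, 202, 199, 197, 197, 199, 202, 205, 208, 211]
t=11: [67, 67, 68, 69, 70, 71, 72, 72, 72, 72, 71, 70, 69, 68]
t=12: [212, 212, 213, 216, 218, 220, 222, 223, 223, 222, 220, 218, 216, 213]
t=13: [67, 67, 66, 66, 65, 64, 63, 63, 63, 63, 64, 65, 66, 66]
t=14: [210, 210, 209, 207, 206, 204, 202, 202, 202, 202, 204, 206, 207, 209]
t=15: [68, 68, 68, 69, 69, 70, 70, 71, 71, 70, 70, 69, 69, 68]
t=16: [214, 214, 214, 215, 216, 217, 219, 219, 219, 219, 217, 216, 215, 214]
t=17: [67, 67, 66, 66, 65, 65, 65, 65, 65, 65, 65, 65, 66, 66]
t=18: [210, 210, 209, 207, 207, 206, 206, 206, 206, 206, 206, 207, 207, 209]
t=19: [68, 68, 68, 68, 69, 69, 70, 70, 70, 70, 69, 69, 68, 68]
t=20: [214, 214, 214, 214, 215, 216, 217, 218, 218, 217, 216, 215, 214, 214]
t=21: [67, 67, 67, 66, 66, 65, 65, 65, 65, 65, 65, 66, 66, 67]
t=22: [211, 211, 210, 209, 207, 207, 206, 206, 206, 206, 207, 207, 209, 210]
t=23: [68, 68, 68, 68, 68, 69, 69, 70, 70, 69, 69, 68, 68, 68]
t=24: [214, 214, 214, 214, 214, 215, 216, 217, 217, 216, 215, 214, 214, 214]
t=25: [67, 67, 67, 67, 66, 66, 65, 65, 65, 65, 66, 66, 67, 67]
t=26: [211, 211, 211, 210, 209, 207, 207, 206, 206, 207, 207, 209, 210, 211]
t=27: [68, 68, 68, 68, 68, 68, 69, 69, 69, 69, 68, 68, 68, 68]
t=28: [214, 214, 214, 214, 214, 214, 215, 216, 216, 215, 214, 214, 214, 214]
t=29: [67, 67, 67, 67, 67, 66, 66, 66, 66, 66, 66, 67, 67, 67]
t=30: [211, 211, 211, 211, 210, 209, 209, 209, 209, 209, 209, 210, 211, 211]
t=31: [68, 68, 68, 68, 68, 68, 68, 68, 68, 68, 68, 68, 68, 68]
t=32: [214, 214, 214, 214, 214, 214, 214, 214, 214, 214, 214, 214, 214, 214]
t=33: [67, 67, 67, 67, 67, 67, 67, 67, 67, 67, 67, 67, 67, 67]
t=34: [211, 211, 211, 211, 211, 211, 211, 211, 211, 211, 211, 211, 211, 211]
t=35: [68, 68, 68, 68, 68, 68, 68, 68, 68, 68, 68, 68, 68, 68]

Answer: a_0(4722) = 211
Key observation: The state at step 31, [68, 68, 68, 68, 68, 68, 68, 68, 68, 68, 68, 68, 68, 68], reappears at step 35: the system is in a cycle of period 4 from step 31 on.  Therefore the state at step 4722 equals the state at step 31 + ((4722 - 31) mod 4) = 34, which is [211, 211, 211, 211, 211, 211, 211, 211, 211, 211, 211, 211, 211, 211].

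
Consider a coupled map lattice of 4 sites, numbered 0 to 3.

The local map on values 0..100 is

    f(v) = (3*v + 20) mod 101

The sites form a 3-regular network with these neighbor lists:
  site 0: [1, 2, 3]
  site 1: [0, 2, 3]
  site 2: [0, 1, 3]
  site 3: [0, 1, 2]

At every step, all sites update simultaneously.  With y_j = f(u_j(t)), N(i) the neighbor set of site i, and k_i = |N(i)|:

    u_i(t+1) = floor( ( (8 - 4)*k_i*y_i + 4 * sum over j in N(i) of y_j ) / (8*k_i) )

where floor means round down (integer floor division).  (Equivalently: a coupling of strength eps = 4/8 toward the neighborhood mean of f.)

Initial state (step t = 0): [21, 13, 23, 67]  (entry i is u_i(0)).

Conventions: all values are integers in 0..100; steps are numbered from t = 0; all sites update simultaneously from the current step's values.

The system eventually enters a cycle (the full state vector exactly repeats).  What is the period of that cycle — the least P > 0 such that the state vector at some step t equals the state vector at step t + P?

Simulating step by step:
t=0: [21, 13, 23, 67]
t=1: [69, 61, 71, 48]
t=2: [28, 20, 30, 41]
t=3: [23, 49, 25, 36]
t=4: [75, 68, 77, 55]
t=5: [47, 40, 49, 61]
t=6: [47, 40, 49, 28]
t=7: [48, 41, 50, 29]
t=8: [51, 44, 53, 32]
t=9: [60, 53, 62, 41]
t=10: [70, 63, 38, 51]
t=11: [32, 25, 34, 47]
t=12: [36, 63, 38, 51]
t=13: [32, 25, 34, 47]

Answer: 2
Key observation: The state at step 11, [32, 25, 34, 47], reappears at step 13 — and no state repeats earlier — so the cycle the system enters has period 2.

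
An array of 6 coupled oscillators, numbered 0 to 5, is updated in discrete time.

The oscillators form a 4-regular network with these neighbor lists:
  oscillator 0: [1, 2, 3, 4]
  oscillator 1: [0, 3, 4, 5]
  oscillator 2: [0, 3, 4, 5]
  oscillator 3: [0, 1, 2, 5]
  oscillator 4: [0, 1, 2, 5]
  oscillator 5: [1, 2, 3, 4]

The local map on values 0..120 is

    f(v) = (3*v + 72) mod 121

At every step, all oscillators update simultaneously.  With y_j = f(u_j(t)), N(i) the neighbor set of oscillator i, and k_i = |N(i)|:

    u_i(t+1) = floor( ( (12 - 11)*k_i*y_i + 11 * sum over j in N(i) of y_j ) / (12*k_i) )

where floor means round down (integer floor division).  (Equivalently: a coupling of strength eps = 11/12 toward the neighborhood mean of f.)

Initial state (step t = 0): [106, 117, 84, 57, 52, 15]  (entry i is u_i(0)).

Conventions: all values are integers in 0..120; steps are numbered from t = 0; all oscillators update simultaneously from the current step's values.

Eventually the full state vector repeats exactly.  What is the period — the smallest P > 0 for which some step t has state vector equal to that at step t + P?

Simulating step by step:
t=0: [106, 117, 84, 57, 52, 15]
t=1: [59, 62, 64, 65, 74, 67]
t=2: [26, 27, 28, 19, 21, 28]
t=3: [22, 22, 22, 30, 31, 23]
t=4: [28, 29, 29, 19, 19, 28]
t=5: [24, 22, 22, 34, 34, 24]
t=6: [34, 36, 36, 22, 22, 34]
t=7: [39, 37, 37, 52, 52, 39]
t=8: [83, 85, 85, 68, 68, 83]
t=9: [61, 58, 58, 78, 78, 61]
t=10: [32, 35, 35, 13, 13, 32]
t=11: [80, 77, 77, 56, 56, 80]
t=12: [88, 91, 91, 69, 69, 88]
t=13: [72, 68, 68, 93, 93, 72]
t=14: [69, 73, 73, 45, 45, 69]
t=15: [64, 60, 60, 46, 46, 64]
t=16: [47, 51, 51, 22, 22, 47]
t=17: [63, 58, 58, 91, 91, 63]
t=18: [50, 56, 56, 19, 19, 50]
t=19: [66, 59, 59, 101, 101, 66]
t=20: [11, 18, 18, 17, 17, 11]
t=21: [11, 49, 49, 50, 50, 11]
t=22: [99, 102, 102, 101, 101, 99]
t=23: [12, 9, 9, 10, 10, 12]
t=24: [101, 104, 104, 103, 103, 101]
t=25: [18, 15, 15, 16, 16, 18]
t=26: [109, 67, 67, 65, 65, 109]
t=27: [28, 30, 30, 32, 32, 28]
t=28: [43, 41, 41, 38, 38, 43]
t=29: [70, 72, 72, 76, 76, 70]
t=30: [51, 48, 48, 44, 44, 51]
t=31: [90, 93, 93, 98, 98, 90]
t=32: [59, 56, 56, 96, 96, 59]
t=33: [109, 67, 67, 67, 67, 109]
t=34: [31, 33, 33, 33, 33, 31]
t=35: [49, 47, 47, 47, 47, 49]
t=36: [92, 94, 94, 94, 94, 92]
t=37: [111, 109, 109, 109, 109, 111]
t=38: [36, 38, 38, 38, 38, 36]
t=39: [64, 62, 62, 62, 62, 64]
t=40: [16, 18, 18, 18, 18, 16]
t=41: [14, 57, 57, 57, 57, 14]
t=42: [10, 52, 52, 52, 52, 10]
t=43: [106, 104, 104, 104, 104, 106]
t=44: [21, 23, 23, 23, 23, 21]
t=45: [19, 17, 17, 17, 17, 19]
t=46: [2, 4, 4, 4, 4, 2]
t=47: [83, 81, 81, 81, 81, 83]
t=48: [73, 75, 75, 75, 75, 73]
t=49: [54, 52, 52, 52, 52, 54]
t=50: [107, 109, 109, 109, 109, 107]
t=51: [35, 33, 33, 33, 33, 35]
t=52: [50, 52, 52, 52, 52, 50]
t=53: [106, 104, 104, 104, 104, 106]

Answer: 10
Key observation: The state at step 43, [106, 104, 104, 104, 104, 106], reappears at step 53 — and no state repeats earlier — so the cycle the system enters has period 10.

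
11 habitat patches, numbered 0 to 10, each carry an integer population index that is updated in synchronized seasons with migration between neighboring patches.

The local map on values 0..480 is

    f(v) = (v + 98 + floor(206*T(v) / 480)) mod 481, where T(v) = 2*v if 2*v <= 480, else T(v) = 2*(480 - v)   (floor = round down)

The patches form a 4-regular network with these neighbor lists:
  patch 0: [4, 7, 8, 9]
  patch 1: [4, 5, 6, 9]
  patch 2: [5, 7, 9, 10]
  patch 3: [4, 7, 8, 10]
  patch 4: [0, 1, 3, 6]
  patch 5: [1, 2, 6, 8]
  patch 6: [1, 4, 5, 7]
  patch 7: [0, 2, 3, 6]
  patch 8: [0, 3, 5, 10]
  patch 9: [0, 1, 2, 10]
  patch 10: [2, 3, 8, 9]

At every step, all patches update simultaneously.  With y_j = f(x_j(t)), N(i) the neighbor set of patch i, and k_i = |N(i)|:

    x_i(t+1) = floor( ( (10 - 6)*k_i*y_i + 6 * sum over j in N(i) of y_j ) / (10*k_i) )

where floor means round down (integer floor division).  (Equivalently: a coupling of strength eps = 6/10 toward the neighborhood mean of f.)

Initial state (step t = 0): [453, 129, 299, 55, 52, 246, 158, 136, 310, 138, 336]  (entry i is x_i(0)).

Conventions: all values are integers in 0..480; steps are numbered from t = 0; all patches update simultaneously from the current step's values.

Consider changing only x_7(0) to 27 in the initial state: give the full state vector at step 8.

Answer: [270, 116, 298, 265, 159, 256, 151, 296, 307, 202, 275]
Key observation: This trace re-runs the system from the modified initial state.

Derivation:
t=0: [453, 129, 299, 55, 52, 246, 158, 27, 310, 138, 336]
t=1: [152, 285, 124, 153, 230, 155, 267, 172, 93, 228, 134]
t=2: [267, 108, 309, 314, 152, 264, 163, 340, 332, 184, 291]
t=3: [172, 311, 126, 119, 277, 153, 283, 122, 71, 251, 127]
t=4: [269, 116, 298, 270, 158, 258, 154, 300, 309, 199, 275]
t=5: [176, 321, 128, 116, 281, 152, 279, 116, 68, 264, 128]
t=6: [270, 116, 298, 266, 159, 257, 152, 296, 307, 201, 274]
t=7: [177, 321, 129, 116, 281, 151, 278, 115, 68, 266, 128]
t=8: [270, 116, 298, 265, 159, 256, 151, 296, 307, 202, 275]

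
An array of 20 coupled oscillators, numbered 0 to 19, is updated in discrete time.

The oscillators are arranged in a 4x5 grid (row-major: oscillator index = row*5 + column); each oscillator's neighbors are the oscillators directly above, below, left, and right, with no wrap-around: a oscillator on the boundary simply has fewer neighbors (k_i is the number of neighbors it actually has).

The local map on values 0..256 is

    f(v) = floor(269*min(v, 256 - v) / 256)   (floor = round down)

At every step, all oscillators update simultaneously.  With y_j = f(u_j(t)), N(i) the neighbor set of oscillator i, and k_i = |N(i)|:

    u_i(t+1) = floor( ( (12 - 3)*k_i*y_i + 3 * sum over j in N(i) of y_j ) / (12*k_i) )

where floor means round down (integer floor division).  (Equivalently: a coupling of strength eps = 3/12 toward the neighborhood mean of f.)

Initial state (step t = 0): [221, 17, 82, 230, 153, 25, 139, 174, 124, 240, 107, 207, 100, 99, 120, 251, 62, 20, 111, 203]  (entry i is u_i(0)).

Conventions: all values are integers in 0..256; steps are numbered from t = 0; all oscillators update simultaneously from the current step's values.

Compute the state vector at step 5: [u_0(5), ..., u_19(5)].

Simulating step by step:
t=0: [221, 17, 82, 230, 153, 25, 139, 174, 124, 240, 107, 207, 100, 99, 120, 251, 62, 20, 111, 203]
t=1: [32, 33, 75, 47, 86, 42, 102, 92, 112, 42, 90, 63, 95, 107, 109, 25, 55, 39, 102, 71]
t=2: [34, 43, 73, 60, 79, 52, 95, 97, 106, 59, 81, 71, 93, 111, 104, 38, 53, 51, 99, 83]
t=3: [38, 51, 74, 69, 77, 58, 91, 99, 104, 71, 77, 76, 94, 113, 103, 46, 55, 61, 99, 91]
t=4: [43, 57, 76, 76, 78, 62, 89, 101, 104, 80, 75, 79, 96, 114, 104, 53, 58, 69, 101, 97]
t=5: [49, 62, 79, 81, 81, 66, 89, 103, 106, 87, 75, 82, 98, 115, 107, 58, 62, 76, 103, 102]

Answer: [49, 62, 79, 81, 81, 66, 89, 103, 106, 87, 75, 82, 98, 115, 107, 58, 62, 76, 103, 102]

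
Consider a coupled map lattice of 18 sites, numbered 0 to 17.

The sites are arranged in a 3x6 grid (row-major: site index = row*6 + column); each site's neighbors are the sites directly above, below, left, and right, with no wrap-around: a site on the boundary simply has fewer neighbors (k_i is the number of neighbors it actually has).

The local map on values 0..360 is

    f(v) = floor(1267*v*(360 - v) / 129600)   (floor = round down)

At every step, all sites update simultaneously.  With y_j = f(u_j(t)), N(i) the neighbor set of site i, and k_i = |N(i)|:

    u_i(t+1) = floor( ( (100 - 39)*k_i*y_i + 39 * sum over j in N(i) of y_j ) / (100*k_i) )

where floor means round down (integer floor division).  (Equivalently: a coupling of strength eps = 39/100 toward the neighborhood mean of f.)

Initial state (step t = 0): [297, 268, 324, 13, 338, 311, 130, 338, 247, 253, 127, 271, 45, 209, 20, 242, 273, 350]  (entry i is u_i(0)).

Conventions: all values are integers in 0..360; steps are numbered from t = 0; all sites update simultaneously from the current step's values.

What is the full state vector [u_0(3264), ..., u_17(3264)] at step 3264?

Answer: [316, 315, 312, 305, 299, 296, 316, 315, 312, 305, 299, 296, 316, 315, 312, 305, 299, 296]
Key observation: The state at step 26, [296, 299, 305, 312, 315, 316, 296, 299, 305, 312, 315, 316, 296, 299, 305, 312, 315, 316], reappears at step 30: the system is in a cycle of period 4 from step 26 on.  Therefore the state at step 3264 equals the state at step 26 + ((3264 - 26) mod 4) = 28, which is [316, 315, 312, 305, 299, 296, 316, 315, 312, 305, 299, 296, 316, 315, 312, 305, 299, 296].

Derivation:
t=0: [297, 268, 324, 13, 338, 311, 130, 338, 247, 253, 127, 271, 45, 209, 20, 242, 273, 350]
t=1: [214, 194, 141, 85, 106, 150, 229, 152, 216, 247, 254, 204, 201, 223, 151, 243, 219, 111]
t=2: [304, 310, 293, 247, 264, 299, 299, 306, 301, 270, 272, 298, 305, 302, 302, 283, 288, 284]
t=3: [165, 159, 193, 253, 239, 191, 172, 163, 179, 231, 227, 190, 167, 168, 176, 209, 208, 203]
t=4: [314, 312, 308, 276, 285, 308, 315, 313, 313, 292, 296, 311, 315, 314, 314, 306, 307, 311]
t=5: [141, 146, 162, 210, 200, 164, 139, 142, 149, 188, 181, 153, 138, 140, 143, 162, 161, 150]
t=6: [301, 305, 310, 309, 312, 312, 300, 302, 307, 313, 314, 310, 299, 301, 304, 312, 312, 308]
t=7: [171, 163, 153, 151, 146, 146, 174, 169, 158, 145, 143, 149, 176, 172, 163, 148, 146, 153]
t=8: [314, 313, 309, 307, 305, 305, 315, 314, 311, 305, 303, 306, 316, 315, 312, 306, 305, 307]
t=9: [140, 143, 152, 159, 163, 162, 138, 141, 149, 161, 165, 161, 136, 139, 147, 159, 162, 160]
t=10: [301, 303, 308, 311, 313, 313, 299, 301, 307, 312, 313, 313, 297, 300, 306, 311, 312, 312]
t=11: [173, 167, 156, 148, 143, 143, 177, 171, 159, 147, 143, 143, 179, 173, 160, 149, 145, 145]
t=12: [315, 314, 311, 306, 303, 303, 315, 314, 311, 306, 303, 303, 316, 315, 311, 307, 304, 303]
t=13: [138, 141, 148, 160, 167, 168, 138, 141, 148, 160, 167, 168, 136, 139, 148, 158, 165, 167]
t=14: [299, 301, 306, 311, 314, 315, 299, 301, 306, 311, 314, 315, 297, 300, 306, 311, 314, 314]
t=15: [177, 172, 160, 148, 141, 138, 177, 172, 160, 148, 141, 138, 179, 173, 161, 148, 141, 140]
t=16: [316, 315, 311, 306, 301, 299, 316, 315, 311, 306, 301, 299, 316, 315, 312, 306, 301, 300]
t=17: [135, 138, 148, 160, 172, 177, 135, 138, 148, 160, 172, 176, 135, 138, 147, 160, 171, 175]
t=18: [296, 299, 305, 311, 315, 316, 296, 299, 305, 311, 315, 316, 296, 299, 305, 311, 314, 315]
t=19: [183, 176, 163, 148, 138, 135, 184, 177, 163, 148, 138, 135, 183, 176, 163, 149, 141, 138]
t=20: [316, 315, 312, 306, 299, 296, 316, 315, 312, 306, 299, 296, 316, 315, 312, 306, 301, 298]
t=21: [135, 138, 146, 161, 176, 183, 135, 138, 146, 161, 176, 183, 135, 138, 146, 160, 173, 179]
t=22: [296, 299, 305, 312, 315, 316, 296, 299, 305, 312, 315, 316, 296, 299, 305, 311, 315, 316]
t=23: [183, 176, 162, 147, 138, 135, 184, 177, 162, 147, 138, 135, 183, 176, 163, 148, 138, 135]
t=24: [316, 315, 312, 306, 299, 296, 316, 315, 312, 306, 299, 296, 316, 315, 312, 306, 299, 296]
t=25: [135, 138, 146, 161, 176, 183, 135, 138, 146, 161, 177, 184, 135, 138, 146, 161, 176, 183]
t=26: [296, 299, 305, 312, 315, 316, 296, 299, 305, 312, 315, 316, 296, 299, 305, 312, 315, 316]
t=27: [183, 176, 162, 147, 138, 135, 184, 177, 162, 146, 138, 135, 183, 176, 162, 147, 138, 135]
t=28: [316, 315, 312, 305, 299, 296, 316, 315, 312, 305, 299, 296, 316, 315, 312, 305, 299, 296]
t=29: [135, 138, 147, 162, 176, 183, 135, 138, 146, 162, 177, 184, 135, 138, 147, 162, 176, 183]
t=30: [296, 299, 305, 312, 315, 316, 296, 299, 305, 312, 315, 316, 296, 299, 305, 312, 315, 316]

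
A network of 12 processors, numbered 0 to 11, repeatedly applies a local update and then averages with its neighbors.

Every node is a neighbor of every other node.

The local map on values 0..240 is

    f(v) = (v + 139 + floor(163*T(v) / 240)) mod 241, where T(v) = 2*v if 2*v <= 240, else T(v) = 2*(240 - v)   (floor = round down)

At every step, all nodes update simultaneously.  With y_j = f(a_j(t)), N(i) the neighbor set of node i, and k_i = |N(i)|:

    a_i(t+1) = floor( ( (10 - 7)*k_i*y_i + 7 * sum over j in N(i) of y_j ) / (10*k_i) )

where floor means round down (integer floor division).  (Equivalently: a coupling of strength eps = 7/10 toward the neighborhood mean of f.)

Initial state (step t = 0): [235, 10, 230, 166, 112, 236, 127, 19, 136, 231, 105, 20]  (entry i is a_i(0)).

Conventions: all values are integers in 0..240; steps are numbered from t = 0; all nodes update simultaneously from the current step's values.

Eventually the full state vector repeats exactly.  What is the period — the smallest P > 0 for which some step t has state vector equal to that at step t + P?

Answer: 2
Key observation: The state at step 3, [164, 164, 164, 164, 164, 164, 164, 164, 164, 164, 164, 164], reappears at step 5 — and no state repeats earlier — so the cycle the system enters has period 2.

Derivation:
t=0: [235, 10, 230, 166, 112, 236, 127, 19, 136, 231, 105, 20]
t=1: [154, 160, 155, 160, 160, 154, 163, 165, 163, 155, 156, 165]
t=2: [166, 166, 166, 166, 166, 166, 166, 165, 166, 166, 166, 165]
t=3: [164, 164, 164, 164, 164, 164, 164, 164, 164, 164, 164, 164]
t=4: [165, 165, 165, 165, 165, 165, 165, 165, 165, 165, 165, 165]
t=5: [164, 164, 164, 164, 164, 164, 164, 164, 164, 164, 164, 164]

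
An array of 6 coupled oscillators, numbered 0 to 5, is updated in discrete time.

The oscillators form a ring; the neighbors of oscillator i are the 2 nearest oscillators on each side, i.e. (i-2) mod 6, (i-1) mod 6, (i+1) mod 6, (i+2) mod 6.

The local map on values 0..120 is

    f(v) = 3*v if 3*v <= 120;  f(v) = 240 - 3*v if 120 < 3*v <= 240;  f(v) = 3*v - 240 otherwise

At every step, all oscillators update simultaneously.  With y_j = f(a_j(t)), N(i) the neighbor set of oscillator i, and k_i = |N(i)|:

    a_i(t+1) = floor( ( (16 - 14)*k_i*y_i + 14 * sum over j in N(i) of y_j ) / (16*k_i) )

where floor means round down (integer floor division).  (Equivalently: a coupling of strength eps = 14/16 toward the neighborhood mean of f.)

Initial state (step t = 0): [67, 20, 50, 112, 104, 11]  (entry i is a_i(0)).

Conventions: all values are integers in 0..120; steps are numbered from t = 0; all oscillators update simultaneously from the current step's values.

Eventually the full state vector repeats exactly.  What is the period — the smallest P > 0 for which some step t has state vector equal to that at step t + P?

Answer: 12
Key observation: The state at step 6, [61, 61, 60, 61, 61, 60], reappears at step 18 — and no state repeats earlier — so the cycle the system enters has period 12.

Derivation:
t=0: [67, 20, 50, 112, 104, 11]
t=1: [60, 63, 69, 67, 65, 62]
t=2: [47, 47, 46, 44, 46, 49]
t=3: [99, 100, 102, 100, 100, 100]
t=4: [60, 60, 60, 61, 60, 59]
t=5: [60, 60, 59, 60, 60, 59]
t=6: [61, 61, 60, 61, 61, 60]
t=7: [58, 58, 57, 58, 58, 57]
t=8: [67, 67, 66, 67, 67, 66]
t=9: [40, 40, 39, 40, 40, 39]
t=10: [118, 118, 119, 118, 118, 119]
t=11: [115, 115, 114, 115, 115, 114]
t=12: [103, 103, 104, 103, 103, 104]
t=13: [70, 70, 69, 70, 70, 69]
t=14: [31, 31, 30, 31, 31, 30]
t=15: [91, 91, 92, 91, 91, 92]
t=16: [34, 34, 33, 34, 34, 33]
t=17: [100, 100, 101, 100, 100, 101]
t=18: [61, 61, 60, 61, 61, 60]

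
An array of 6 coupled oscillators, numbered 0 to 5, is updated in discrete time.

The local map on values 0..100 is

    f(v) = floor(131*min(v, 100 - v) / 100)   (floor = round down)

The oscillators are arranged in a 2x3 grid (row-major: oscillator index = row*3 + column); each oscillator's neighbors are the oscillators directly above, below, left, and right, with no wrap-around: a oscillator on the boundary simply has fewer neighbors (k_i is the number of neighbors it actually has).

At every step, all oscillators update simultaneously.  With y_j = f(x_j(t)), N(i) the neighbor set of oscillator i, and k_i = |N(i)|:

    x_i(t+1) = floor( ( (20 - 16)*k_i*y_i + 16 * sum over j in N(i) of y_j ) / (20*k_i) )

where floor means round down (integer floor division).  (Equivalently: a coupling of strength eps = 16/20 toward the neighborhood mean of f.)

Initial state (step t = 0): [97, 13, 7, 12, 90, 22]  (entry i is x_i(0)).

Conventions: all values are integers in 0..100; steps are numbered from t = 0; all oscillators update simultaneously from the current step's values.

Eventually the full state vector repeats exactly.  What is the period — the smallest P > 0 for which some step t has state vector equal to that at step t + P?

Answer: 4
Key observation: The state at step 12, [51, 51, 51, 51, 51, 51], reappears at step 16 — and no state repeats earlier — so the cycle the system enters has period 4.

Derivation:
t=0: [97, 13, 7, 12, 90, 22]
t=1: [13, 10, 19, 9, 18, 14]
t=2: [13, 19, 17, 18, 15, 22]
t=3: [22, 20, 25, 19, 23, 22]
t=4: [25, 29, 28, 28, 26, 30]
t=5: [35, 34, 37, 33, 36, 35]
t=6: [43, 46, 45, 45, 44, 47]
t=7: [58, 57, 60, 56, 59, 58]
t=8: [56, 53, 54, 54, 55, 53]
t=9: [59, 58, 60, 58, 60, 59]
t=10: [54, 52, 53, 53, 53, 52]
t=11: [61, 60, 61, 60, 61, 61]
t=12: [51, 51, 51, 51, 51, 51]
t=13: [64, 64, 64, 64, 64, 64]
t=14: [47, 47, 47, 47, 47, 47]
t=15: [61, 61, 61, 61, 61, 61]
t=16: [51, 51, 51, 51, 51, 51]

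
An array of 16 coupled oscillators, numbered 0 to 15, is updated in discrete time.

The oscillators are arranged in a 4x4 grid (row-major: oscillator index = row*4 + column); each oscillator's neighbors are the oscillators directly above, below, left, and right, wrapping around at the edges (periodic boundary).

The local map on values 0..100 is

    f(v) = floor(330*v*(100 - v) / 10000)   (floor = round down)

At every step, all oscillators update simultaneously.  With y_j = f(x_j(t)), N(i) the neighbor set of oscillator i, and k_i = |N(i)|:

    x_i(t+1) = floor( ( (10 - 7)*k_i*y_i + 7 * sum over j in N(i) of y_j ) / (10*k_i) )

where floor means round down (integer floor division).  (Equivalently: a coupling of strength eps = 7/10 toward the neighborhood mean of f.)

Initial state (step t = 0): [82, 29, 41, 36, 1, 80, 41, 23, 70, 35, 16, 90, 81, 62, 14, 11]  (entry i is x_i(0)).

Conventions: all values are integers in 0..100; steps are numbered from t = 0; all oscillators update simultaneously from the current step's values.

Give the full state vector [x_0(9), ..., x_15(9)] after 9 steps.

Simulating step by step:
t=0: [82, 29, 41, 36, 1, 80, 41, 23, 70, 35, 16, 90, 81, 62, 14, 11]
t=1: [48, 64, 69, 60, 40, 54, 64, 50, 48, 64, 52, 44, 54, 63, 52, 43]
t=2: [79, 76, 75, 78, 80, 78, 77, 79, 80, 78, 79, 81, 80, 77, 78, 80]
t=3: [54, 58, 58, 55, 53, 56, 56, 54, 52, 55, 54, 52, 53, 56, 56, 53]
t=4: [81, 80, 80, 81, 81, 81, 80, 81, 81, 81, 81, 81, 81, 81, 81, 81]
t=5: [50, 50, 51, 50, 50, 50, 50, 50, 50, 50, 50, 50, 50, 50, 50, 50]
t=6: [82, 82, 82, 82, 82, 82, 82, 82, 82, 82, 82, 82, 82, 82, 82, 82]
t=7: [48, 48, 48, 48, 48, 48, 48, 48, 48, 48, 48, 48, 48, 48, 48, 48]
t=8: [82, 82, 82, 82, 82, 82, 82, 82, 82, 82, 82, 82, 82, 82, 82, 82]
t=9: [48, 48, 48, 48, 48, 48, 48, 48, 48, 48, 48, 48, 48, 48, 48, 48]

Answer: [48, 48, 48, 48, 48, 48, 48, 48, 48, 48, 48, 48, 48, 48, 48, 48]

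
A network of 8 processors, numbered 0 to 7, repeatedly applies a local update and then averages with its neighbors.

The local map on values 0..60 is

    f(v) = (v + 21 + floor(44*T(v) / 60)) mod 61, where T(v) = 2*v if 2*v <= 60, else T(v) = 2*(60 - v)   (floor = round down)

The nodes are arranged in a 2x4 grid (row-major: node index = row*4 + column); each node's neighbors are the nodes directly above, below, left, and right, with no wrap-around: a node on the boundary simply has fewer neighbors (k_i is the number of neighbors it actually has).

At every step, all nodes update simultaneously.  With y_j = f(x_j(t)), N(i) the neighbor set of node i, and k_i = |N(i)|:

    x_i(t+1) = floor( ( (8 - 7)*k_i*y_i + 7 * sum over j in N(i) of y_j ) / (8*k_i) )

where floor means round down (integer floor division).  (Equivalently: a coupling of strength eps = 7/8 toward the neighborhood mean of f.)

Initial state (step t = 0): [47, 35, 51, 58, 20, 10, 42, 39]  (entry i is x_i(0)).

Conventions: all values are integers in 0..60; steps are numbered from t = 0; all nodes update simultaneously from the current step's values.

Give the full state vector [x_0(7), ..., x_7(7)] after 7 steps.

Simulating step by step:
t=0: [47, 35, 51, 58, 20, 10, 42, 39]
t=1: [20, 31, 26, 25, 32, 25, 32, 24]
t=2: [30, 19, 28, 21, 17, 31, 22, 26]
t=3: [7, 28, 12, 24, 29, 10, 26, 13]
t=4: [31, 42, 27, 47, 40, 30, 46, 25]
t=5: [29, 30, 26, 23, 32, 28, 26, 25]
t=6: [33, 28, 24, 21, 30, 30, 24, 20]
t=7: [31, 28, 19, 13, 33, 28, 20, 14]

Answer: [31, 28, 19, 13, 33, 28, 20, 14]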